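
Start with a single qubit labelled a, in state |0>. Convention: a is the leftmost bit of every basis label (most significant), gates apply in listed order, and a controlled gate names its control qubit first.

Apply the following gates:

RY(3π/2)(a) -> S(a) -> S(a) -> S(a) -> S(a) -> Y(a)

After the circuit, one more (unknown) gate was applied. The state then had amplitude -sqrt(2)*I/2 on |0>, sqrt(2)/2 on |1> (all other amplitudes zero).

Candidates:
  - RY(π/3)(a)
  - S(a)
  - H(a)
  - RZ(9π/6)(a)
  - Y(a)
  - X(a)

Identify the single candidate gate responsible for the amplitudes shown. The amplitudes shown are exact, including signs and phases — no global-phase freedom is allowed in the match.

The unique candidate consistent with the amplitudes is S(a). Key observation: gates 2-5 undo each other exactly, leaving only the rest of the circuit to track.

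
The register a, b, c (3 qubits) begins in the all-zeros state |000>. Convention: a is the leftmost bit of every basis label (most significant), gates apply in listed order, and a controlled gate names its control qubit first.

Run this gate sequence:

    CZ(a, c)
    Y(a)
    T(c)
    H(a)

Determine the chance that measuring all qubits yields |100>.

The probability of measuring |100> is 1/2.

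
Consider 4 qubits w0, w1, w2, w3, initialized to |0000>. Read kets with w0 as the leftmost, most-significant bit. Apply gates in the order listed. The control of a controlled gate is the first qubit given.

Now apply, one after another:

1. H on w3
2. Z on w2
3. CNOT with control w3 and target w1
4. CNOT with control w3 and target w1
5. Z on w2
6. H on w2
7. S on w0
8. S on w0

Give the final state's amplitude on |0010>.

The amplitude on |0010> is 1/2. Key observation: steps 2-5 multiply out to the identity, so the circuit reduces to the remaining gates.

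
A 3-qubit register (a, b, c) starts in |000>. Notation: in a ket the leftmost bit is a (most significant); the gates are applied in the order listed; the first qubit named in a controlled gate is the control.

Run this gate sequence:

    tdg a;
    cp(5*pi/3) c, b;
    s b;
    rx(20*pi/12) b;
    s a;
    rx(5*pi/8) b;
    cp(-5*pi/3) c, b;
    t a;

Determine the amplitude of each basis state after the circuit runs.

The final amplitudes are -sin(17*pi/48) on |000>, I*sin(7*pi/48) on |010>, and 0 on every other basis state.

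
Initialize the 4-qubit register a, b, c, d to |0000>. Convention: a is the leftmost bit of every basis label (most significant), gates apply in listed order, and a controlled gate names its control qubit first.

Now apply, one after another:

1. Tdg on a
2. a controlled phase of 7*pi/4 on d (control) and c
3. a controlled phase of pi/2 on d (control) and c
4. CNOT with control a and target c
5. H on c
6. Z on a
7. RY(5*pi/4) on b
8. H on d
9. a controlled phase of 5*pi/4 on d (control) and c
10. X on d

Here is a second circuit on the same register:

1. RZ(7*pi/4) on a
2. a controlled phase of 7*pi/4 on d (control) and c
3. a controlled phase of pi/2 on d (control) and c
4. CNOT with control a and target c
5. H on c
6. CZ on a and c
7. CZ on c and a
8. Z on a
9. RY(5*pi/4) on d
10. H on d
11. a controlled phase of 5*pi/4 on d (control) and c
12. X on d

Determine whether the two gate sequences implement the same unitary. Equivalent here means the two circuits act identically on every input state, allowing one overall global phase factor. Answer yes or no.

No — the two circuits implement different unitaries, even allowing a global phase.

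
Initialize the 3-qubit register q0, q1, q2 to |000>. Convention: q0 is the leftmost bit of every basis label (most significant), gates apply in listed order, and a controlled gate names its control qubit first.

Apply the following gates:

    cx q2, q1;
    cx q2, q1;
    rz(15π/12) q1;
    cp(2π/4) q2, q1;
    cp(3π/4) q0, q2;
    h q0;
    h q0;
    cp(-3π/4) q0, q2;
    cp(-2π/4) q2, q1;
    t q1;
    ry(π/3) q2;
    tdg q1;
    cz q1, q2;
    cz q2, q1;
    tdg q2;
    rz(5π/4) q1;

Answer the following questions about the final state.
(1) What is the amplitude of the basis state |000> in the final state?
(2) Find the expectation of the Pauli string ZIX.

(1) The final state's coefficient on |000> equals sqrt(3)*exp(3*I*pi/4)/2.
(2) In the final state, ZIX has expectation sqrt(6)/4.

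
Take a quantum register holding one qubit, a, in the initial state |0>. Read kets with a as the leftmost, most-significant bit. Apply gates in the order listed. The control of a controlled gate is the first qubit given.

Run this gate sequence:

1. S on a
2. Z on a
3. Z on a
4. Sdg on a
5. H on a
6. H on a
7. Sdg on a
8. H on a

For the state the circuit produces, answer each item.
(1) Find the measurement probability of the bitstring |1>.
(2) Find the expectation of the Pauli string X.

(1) Outcome |1> occurs with probability 1/2. Key observation: the block from step 1 through step 4 cancels to the identity and can be dropped.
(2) In the final state, X has expectation 1.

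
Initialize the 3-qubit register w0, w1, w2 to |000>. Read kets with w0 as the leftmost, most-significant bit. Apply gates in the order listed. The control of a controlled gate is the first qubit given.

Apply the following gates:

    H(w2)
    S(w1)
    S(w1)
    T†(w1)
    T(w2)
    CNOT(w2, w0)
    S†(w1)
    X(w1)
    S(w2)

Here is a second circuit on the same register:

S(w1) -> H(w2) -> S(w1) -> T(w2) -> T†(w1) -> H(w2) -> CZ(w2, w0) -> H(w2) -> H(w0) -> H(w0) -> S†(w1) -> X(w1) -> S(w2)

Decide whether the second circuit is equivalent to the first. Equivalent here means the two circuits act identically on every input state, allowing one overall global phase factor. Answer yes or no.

No: there is an input state on which the two circuits produce genuinely different outputs (not merely differing by a phase).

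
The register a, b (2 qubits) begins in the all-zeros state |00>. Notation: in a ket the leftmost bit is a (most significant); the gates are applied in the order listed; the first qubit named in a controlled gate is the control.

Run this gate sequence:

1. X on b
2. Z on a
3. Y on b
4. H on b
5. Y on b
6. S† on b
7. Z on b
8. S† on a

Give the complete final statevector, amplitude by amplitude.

After the circuit, the state carries amplitude -sqrt(2)/2 on |00>, sqrt(2)*I/2 on |01>, 0 on |10>, 0 on |11>.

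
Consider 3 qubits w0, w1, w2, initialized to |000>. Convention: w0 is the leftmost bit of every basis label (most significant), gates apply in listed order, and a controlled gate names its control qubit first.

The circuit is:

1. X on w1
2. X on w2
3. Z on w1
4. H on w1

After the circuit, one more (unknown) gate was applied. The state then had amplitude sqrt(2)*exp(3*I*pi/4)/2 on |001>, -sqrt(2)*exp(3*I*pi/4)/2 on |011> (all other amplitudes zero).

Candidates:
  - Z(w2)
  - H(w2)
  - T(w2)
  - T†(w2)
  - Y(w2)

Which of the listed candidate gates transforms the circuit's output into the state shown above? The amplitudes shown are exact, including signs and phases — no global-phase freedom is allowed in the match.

The unique candidate consistent with the amplitudes is T†(w2).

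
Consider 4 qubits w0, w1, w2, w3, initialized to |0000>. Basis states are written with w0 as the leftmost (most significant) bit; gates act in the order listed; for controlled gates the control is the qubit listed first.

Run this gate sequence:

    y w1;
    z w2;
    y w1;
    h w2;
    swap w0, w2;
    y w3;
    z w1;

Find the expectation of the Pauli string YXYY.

The observable YXYY averages to 0.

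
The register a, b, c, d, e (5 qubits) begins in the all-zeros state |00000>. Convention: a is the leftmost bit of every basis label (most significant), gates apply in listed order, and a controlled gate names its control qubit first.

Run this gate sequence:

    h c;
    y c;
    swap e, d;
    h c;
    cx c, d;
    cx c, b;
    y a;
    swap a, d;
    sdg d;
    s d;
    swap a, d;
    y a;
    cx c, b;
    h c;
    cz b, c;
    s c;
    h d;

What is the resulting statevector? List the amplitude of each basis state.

After the circuit, the state carries amplitude -I/2 on |00000>, I/2 on |00010>, -1/2 on |00100>, 1/2 on |00110>, and 0 on every other basis state. Key observation: steps 6-13 multiply out to the identity, so the circuit reduces to the remaining gates.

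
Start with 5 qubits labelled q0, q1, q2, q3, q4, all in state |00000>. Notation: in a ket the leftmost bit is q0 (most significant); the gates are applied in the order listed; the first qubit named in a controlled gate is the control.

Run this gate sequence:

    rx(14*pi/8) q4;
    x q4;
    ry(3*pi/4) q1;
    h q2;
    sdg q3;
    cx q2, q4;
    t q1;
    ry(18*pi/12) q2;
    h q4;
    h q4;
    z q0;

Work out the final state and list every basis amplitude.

The final amplitudes are (1 - I)*(-1 + sqrt(2) + I)/8 on |00000>, (1 - I)*(-1 + sqrt(2) + I)/8 on |00001>, (1 - I)*(1 - I + sqrt(2)*I)/8 on |00100>, (1 - I)*(-1 - sqrt(2)*I + I)/8 on |00101>, (sqrt(2) + 2 + sqrt(2)*I)*exp(I*pi/4)/8 on |01000>, (sqrt(2) + 2 + sqrt(2)*I)*exp(I*pi/4)/8 on |01001>, (sqrt(2) + 2 - sqrt(2)*I)*exp(I*pi/4)/8 on |01100>, (-2 - sqrt(2) + sqrt(2)*I)*exp(I*pi/4)/8 on |01101>, and 0 on every other basis state.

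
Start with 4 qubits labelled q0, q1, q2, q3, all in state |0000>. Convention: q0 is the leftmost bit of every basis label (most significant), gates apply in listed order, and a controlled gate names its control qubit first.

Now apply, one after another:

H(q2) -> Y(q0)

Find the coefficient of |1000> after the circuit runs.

The final state's coefficient on |1000> equals sqrt(2)*I/2.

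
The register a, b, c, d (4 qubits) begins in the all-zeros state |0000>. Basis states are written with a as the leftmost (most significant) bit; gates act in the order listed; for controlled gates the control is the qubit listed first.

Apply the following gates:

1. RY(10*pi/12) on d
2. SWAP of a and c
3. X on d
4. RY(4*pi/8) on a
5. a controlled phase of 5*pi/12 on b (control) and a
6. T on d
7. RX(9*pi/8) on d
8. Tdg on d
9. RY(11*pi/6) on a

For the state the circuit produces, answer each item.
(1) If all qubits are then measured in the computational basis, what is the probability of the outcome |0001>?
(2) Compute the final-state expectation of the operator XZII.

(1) Outcome |0001> occurs with probability 3*sqrt(4 - 2*sqrt(2))/64 + 3*sqrt(3*sqrt(2) + 6)/32 + 3/8.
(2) The expectation value of XZII is sqrt(3)/2.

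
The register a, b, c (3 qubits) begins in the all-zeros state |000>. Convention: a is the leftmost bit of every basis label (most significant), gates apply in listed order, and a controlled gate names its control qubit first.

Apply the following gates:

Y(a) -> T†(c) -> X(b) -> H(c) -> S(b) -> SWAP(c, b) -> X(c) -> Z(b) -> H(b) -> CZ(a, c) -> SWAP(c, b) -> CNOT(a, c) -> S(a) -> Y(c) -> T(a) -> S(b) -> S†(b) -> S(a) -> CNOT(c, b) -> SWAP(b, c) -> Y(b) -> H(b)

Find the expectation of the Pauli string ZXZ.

The observable ZXZ averages to 1. Key observation: the block from step 16 through step 17 cancels to the identity and can be dropped.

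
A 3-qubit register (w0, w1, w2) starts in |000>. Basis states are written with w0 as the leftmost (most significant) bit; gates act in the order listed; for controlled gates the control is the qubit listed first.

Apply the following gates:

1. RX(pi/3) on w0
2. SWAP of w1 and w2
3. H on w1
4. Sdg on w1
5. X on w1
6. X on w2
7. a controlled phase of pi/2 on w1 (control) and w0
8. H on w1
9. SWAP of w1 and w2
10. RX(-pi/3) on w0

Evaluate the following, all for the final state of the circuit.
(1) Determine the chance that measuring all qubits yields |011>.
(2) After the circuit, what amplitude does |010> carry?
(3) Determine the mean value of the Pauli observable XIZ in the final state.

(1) The probability of measuring |011> is 17/32.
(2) |010> carries amplitude 3/8 - 3*I/8 in the final state.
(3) The observable XIZ averages to -sqrt(3)/4.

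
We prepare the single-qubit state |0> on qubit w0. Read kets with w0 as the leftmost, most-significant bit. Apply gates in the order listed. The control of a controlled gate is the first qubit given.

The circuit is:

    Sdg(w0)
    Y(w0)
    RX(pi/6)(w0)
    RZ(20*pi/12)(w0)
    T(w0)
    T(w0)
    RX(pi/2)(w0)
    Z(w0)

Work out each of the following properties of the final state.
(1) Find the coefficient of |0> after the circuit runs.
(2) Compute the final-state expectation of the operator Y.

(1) The final state's coefficient on |0> equals I*((-1 + sqrt(3))*exp(2*I*pi/3) + (1 + sqrt(3))*exp(5*I*pi/6))/4.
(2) The observable Y averages to -sqrt(3)/2.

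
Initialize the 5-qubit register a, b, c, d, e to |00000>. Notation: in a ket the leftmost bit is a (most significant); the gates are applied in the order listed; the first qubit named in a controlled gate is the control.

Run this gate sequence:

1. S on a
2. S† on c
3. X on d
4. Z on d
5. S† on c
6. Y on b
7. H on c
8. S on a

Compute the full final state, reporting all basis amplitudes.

The final amplitudes are -sqrt(2)*I/2 on |01010>, -sqrt(2)*I/2 on |01110>, and 0 on every other basis state.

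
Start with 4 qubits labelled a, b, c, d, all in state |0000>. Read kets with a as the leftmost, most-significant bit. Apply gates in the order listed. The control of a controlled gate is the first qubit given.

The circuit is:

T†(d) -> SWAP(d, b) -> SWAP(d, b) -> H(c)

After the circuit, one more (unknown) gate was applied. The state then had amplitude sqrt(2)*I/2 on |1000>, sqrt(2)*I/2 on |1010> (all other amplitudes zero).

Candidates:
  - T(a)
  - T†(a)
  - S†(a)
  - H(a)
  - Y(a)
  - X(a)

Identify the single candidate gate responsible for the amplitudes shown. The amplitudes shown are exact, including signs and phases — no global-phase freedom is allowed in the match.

The unique candidate consistent with the amplitudes is Y(a).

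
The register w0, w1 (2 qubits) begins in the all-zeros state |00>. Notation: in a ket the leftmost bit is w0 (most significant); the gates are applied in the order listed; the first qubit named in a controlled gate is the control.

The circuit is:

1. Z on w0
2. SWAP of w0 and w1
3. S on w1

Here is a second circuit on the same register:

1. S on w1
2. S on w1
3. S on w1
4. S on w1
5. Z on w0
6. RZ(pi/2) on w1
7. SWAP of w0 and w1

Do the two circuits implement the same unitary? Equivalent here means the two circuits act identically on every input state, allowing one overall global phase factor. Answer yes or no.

No, they are not equivalent — no single phase factor reconciles the two unitaries.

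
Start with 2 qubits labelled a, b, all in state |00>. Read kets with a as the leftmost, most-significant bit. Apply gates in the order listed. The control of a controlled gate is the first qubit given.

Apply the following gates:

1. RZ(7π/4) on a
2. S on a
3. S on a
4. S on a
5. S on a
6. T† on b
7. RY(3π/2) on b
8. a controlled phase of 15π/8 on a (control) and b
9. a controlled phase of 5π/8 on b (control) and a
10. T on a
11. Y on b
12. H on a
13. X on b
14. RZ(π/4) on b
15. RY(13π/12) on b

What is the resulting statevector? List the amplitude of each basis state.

The resulting statevector has amplitude -sqrt(3*sqrt(2) + 6)*exp(3*I*pi/4)/8 - I*sqrt(sqrt(2) + 2)/8 - sqrt(2 - sqrt(2))*exp(3*I*pi/4)/8 + I*sqrt(6 - 3*sqrt(2))/8 on |00>, -sqrt(sqrt(2) + 2)*exp(3*I*pi/4)/8 + I*sqrt(2 - sqrt(2))/8 + sqrt(6 - 3*sqrt(2))*exp(3*I*pi/4)/8 + I*sqrt(3*sqrt(2) + 6)/8 on |01>, -sqrt(3*sqrt(2) + 6)*exp(3*I*pi/4)/8 - I*sqrt(sqrt(2) + 2)/8 - sqrt(2 - sqrt(2))*exp(3*I*pi/4)/8 + I*sqrt(6 - 3*sqrt(2))/8 on |10>, -sqrt(sqrt(2) + 2)*exp(3*I*pi/4)/8 + I*sqrt(2 - sqrt(2))/8 + sqrt(6 - 3*sqrt(2))*exp(3*I*pi/4)/8 + I*sqrt(3*sqrt(2) + 6)/8 on |11>. Key observation: gates 2-5 undo each other exactly, leaving only the rest of the circuit to track.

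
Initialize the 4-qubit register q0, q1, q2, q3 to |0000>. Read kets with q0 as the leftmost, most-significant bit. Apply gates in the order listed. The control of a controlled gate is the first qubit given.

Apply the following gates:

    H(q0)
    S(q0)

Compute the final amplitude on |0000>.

The amplitude on |0000> is sqrt(2)/2.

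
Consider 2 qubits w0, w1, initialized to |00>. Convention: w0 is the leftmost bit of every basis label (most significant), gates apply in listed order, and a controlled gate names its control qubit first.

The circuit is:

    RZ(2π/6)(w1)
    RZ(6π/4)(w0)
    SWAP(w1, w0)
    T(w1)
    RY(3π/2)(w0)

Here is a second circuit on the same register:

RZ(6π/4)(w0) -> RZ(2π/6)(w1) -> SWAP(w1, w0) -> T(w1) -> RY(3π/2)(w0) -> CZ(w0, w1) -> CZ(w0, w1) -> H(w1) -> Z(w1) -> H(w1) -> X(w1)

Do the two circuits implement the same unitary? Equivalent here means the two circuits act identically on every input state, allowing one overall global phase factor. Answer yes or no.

Yes: on every input state the two circuits agree up to one overall phase factor.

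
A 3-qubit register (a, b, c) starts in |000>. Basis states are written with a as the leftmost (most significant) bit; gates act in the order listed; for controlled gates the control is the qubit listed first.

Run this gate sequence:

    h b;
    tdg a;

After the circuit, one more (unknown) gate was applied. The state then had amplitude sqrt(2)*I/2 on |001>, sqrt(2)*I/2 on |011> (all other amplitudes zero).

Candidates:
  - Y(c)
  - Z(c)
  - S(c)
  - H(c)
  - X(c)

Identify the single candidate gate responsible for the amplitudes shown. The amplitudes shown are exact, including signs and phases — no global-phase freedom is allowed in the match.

The unique candidate consistent with the amplitudes is Y(c).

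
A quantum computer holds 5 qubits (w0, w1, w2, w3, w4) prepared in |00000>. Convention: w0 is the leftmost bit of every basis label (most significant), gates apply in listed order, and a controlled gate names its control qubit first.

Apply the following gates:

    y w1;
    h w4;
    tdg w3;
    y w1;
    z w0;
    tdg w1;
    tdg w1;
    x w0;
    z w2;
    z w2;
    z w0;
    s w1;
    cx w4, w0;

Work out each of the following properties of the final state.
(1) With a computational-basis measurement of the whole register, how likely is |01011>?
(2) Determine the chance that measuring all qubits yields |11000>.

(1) A full measurement returns |01011> with probability 0.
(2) A full measurement returns |11000> with probability 0.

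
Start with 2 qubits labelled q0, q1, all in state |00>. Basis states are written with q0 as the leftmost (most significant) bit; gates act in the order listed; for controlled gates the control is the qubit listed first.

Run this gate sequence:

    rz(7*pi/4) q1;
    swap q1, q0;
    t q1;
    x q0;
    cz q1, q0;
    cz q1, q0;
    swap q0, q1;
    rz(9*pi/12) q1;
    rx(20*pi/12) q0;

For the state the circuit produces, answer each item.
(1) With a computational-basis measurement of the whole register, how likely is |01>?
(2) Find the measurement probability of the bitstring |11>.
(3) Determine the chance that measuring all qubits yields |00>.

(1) The probability of measuring |01> is 3/4. Key observation: gates 5-6 undo each other exactly, leaving only the rest of the circuit to track.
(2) A full measurement returns |11> with probability 1/4.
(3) The probability of measuring |00> is 0.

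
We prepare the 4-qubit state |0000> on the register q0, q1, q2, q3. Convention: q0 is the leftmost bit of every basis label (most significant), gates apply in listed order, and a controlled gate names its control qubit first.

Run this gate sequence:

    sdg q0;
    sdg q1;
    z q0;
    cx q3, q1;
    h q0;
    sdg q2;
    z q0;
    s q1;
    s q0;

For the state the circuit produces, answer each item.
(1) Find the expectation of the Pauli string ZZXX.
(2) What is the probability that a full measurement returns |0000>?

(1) In the final state, ZZXX has expectation 0.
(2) A full measurement returns |0000> with probability 1/2.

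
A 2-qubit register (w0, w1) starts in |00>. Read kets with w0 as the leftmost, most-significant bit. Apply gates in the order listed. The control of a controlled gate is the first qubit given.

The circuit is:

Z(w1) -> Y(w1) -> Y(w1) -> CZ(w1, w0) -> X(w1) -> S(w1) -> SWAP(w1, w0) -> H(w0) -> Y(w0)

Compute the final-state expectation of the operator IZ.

The expectation value of IZ is 1.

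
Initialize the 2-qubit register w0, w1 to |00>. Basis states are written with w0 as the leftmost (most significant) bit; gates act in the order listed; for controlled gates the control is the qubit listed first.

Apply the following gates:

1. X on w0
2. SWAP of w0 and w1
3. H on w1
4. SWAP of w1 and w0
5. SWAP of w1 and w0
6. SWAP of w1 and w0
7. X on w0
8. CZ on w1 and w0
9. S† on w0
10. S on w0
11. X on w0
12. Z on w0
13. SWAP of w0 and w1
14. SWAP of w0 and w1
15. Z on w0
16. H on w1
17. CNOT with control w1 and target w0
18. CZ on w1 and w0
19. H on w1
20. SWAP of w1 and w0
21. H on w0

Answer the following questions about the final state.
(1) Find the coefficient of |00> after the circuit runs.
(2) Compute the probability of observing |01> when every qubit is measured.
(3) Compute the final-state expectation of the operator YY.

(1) The final state's coefficient on |00> equals 1/2. Key observation: steps 12-15 multiply out to the identity, so the circuit reduces to the remaining gates.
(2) Outcome |01> occurs with probability 1/4.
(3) The observable YY averages to 1.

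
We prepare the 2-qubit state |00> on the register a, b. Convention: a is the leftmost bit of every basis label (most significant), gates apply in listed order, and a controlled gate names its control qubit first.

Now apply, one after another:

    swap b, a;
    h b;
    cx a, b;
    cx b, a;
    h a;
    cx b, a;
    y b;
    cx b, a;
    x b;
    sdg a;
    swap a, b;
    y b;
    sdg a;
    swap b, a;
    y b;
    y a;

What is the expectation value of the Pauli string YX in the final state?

The expectation value of YX is 0.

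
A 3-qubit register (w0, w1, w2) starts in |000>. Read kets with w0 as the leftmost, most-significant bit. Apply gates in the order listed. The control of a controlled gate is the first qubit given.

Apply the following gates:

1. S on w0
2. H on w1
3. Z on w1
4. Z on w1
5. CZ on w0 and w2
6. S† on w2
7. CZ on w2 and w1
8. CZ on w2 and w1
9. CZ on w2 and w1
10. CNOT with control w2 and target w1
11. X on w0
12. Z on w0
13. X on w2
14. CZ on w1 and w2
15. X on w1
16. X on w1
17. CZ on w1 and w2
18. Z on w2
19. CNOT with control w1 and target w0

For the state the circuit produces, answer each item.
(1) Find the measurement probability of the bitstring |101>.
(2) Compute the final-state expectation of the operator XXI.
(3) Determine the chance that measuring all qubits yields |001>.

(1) The probability of measuring |101> is 1/2.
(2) The observable XXI averages to 1.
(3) A full measurement returns |001> with probability 0.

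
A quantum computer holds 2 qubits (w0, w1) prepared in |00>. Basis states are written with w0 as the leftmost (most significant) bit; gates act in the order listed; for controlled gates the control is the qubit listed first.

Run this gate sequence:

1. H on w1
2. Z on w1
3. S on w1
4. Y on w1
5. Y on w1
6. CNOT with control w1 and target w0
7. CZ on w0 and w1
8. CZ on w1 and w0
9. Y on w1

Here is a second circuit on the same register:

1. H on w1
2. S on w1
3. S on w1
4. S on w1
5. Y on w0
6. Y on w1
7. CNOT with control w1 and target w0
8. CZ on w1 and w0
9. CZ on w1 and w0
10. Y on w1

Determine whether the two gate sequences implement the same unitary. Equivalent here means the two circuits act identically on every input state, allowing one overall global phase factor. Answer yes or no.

No: there is an input state on which the two circuits produce genuinely different outputs (not merely differing by a phase).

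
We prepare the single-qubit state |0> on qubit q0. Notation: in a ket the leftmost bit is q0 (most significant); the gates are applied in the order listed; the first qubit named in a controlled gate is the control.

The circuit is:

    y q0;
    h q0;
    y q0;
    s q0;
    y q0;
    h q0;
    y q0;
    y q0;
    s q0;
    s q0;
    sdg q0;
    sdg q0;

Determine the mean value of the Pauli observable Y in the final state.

The observable Y averages to -1. Key observation: steps 9-12 multiply out to the identity, so the circuit reduces to the remaining gates.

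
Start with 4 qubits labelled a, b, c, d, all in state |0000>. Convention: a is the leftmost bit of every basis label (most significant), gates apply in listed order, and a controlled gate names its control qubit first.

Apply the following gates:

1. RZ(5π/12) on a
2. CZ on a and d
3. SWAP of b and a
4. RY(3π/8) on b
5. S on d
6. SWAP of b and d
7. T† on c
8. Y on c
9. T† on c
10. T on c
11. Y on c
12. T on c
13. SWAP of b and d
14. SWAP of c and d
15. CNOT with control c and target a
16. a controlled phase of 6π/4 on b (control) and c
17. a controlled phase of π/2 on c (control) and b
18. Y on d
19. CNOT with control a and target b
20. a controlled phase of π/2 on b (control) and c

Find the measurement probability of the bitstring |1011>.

Outcome |1011> occurs with probability 0. Key observation: gates 6-13 undo each other exactly, leaving only the rest of the circuit to track.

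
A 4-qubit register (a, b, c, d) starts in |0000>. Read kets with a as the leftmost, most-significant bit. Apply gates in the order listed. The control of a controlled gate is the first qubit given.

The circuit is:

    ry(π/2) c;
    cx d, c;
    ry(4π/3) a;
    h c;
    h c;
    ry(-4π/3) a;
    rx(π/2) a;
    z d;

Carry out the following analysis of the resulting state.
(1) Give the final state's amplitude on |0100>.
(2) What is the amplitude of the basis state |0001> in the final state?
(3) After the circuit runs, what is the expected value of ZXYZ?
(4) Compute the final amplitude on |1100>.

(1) The final state's coefficient on |0100> equals 0.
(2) The amplitude on |0001> is 0.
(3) In the final state, ZXYZ has expectation 0.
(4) The final state's coefficient on |1100> equals 0.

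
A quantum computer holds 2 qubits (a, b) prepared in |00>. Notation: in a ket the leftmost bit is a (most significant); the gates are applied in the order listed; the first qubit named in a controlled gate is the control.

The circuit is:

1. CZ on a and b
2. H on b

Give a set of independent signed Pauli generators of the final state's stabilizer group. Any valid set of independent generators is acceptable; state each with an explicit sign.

The final state is stabilized by the group generated by +IX, +ZI; other independent generating sets are equally valid.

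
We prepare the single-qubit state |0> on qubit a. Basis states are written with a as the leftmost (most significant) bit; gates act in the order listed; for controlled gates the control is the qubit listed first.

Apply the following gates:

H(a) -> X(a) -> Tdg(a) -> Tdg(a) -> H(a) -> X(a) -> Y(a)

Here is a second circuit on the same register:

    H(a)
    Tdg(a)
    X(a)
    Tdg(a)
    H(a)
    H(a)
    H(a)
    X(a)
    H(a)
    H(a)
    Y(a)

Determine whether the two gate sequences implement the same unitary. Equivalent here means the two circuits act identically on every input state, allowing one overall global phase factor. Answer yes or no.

No: there is an input state on which the two circuits produce genuinely different outputs (not merely differing by a phase).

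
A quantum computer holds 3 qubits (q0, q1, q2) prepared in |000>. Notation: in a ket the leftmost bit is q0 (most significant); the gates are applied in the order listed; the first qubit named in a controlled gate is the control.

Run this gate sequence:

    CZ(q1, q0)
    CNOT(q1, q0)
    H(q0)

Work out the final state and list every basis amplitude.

After the circuit, the state carries amplitude sqrt(2)/2 on |000>, sqrt(2)/2 on |100>, and 0 on every other basis state.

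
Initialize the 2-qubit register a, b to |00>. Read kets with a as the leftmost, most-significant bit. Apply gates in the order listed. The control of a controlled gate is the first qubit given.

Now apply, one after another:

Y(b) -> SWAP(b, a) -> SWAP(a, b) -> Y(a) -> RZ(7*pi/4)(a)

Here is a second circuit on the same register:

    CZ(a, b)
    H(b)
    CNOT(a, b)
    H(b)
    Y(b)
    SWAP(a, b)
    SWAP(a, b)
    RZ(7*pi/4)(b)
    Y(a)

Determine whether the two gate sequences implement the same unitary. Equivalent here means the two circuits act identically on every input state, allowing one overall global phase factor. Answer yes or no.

No, they are not equivalent — no single phase factor reconciles the two unitaries.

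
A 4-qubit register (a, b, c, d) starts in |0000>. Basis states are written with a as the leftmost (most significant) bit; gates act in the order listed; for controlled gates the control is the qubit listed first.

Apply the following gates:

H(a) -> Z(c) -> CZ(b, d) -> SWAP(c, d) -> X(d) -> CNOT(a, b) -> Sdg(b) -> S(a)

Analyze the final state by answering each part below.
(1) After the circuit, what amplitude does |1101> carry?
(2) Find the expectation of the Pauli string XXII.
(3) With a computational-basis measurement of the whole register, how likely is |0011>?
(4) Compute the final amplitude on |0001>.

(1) The amplitude on |1101> is sqrt(2)/2.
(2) In the final state, XXII has expectation 1.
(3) Outcome |0011> occurs with probability 0.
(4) The final state's coefficient on |0001> equals sqrt(2)/2.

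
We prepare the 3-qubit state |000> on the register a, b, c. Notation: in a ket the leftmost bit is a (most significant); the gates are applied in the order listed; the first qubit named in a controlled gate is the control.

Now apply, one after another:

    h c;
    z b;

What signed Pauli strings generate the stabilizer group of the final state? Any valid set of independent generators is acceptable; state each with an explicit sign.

One valid set of independent stabilizer generators is +IIX, +ZII, +IZI (any independent generating set of the same group is equally correct).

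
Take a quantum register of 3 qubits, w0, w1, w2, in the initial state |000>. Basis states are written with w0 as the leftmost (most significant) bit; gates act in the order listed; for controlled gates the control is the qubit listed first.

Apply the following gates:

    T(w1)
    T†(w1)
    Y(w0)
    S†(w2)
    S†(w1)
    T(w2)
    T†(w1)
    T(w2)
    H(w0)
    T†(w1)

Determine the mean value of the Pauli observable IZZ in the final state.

The expectation value of IZZ is 1.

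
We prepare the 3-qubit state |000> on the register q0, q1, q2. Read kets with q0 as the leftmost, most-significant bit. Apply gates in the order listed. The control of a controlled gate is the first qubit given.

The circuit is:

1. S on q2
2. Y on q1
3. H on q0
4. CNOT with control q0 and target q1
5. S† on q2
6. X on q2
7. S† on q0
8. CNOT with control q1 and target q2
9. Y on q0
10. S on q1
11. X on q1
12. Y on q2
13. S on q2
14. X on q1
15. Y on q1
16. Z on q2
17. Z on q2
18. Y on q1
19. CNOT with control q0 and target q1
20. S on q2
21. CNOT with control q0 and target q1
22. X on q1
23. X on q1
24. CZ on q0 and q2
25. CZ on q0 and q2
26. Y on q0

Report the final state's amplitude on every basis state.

After the circuit, the state carries amplitude sqrt(2)*I/2 on |011>, -sqrt(2)*I/2 on |100>, and 0 on every other basis state. Key observation: the block from step 24 through step 25 cancels to the identity and can be dropped.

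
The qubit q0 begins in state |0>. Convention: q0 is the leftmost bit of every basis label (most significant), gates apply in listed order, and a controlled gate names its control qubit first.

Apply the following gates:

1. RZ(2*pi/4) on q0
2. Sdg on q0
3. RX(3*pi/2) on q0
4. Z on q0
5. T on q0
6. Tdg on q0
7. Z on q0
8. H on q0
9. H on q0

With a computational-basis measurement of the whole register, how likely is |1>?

A full measurement returns |1> with probability 1/2. Key observation: the block from step 4 through step 7 cancels to the identity and can be dropped.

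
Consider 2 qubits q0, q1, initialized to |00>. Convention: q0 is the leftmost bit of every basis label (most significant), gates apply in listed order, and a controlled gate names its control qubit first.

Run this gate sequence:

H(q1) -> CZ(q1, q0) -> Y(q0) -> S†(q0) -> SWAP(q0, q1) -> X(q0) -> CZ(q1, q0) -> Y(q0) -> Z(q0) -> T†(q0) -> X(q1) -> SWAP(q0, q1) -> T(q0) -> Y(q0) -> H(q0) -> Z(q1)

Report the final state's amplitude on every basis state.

After the circuit, the state carries amplitude -1/2 on |00>, exp(3*I*pi/4)/2 on |01>, 1/2 on |10>, -exp(3*I*pi/4)/2 on |11>.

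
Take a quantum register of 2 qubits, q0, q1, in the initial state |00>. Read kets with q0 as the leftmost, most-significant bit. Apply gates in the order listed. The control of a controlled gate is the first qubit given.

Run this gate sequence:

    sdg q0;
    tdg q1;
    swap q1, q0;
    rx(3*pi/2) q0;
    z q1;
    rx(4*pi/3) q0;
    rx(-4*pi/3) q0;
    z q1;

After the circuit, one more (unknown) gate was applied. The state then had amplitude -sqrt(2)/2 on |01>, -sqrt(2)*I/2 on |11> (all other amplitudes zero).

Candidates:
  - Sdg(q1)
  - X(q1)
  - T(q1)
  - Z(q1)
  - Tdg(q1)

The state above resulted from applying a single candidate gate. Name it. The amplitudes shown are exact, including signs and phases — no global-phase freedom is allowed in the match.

The unique candidate consistent with the amplitudes is X(q1).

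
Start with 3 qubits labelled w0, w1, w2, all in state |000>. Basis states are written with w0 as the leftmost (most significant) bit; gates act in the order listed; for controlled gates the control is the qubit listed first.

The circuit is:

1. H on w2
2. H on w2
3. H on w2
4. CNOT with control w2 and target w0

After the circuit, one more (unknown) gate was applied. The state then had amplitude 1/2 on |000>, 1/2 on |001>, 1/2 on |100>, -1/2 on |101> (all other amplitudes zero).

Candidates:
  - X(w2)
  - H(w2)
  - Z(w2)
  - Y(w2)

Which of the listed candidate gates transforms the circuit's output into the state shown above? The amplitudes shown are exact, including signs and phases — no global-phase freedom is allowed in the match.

The unique candidate consistent with the amplitudes is H(w2). Key observation: the block from step 2 through step 3 cancels to the identity and can be dropped.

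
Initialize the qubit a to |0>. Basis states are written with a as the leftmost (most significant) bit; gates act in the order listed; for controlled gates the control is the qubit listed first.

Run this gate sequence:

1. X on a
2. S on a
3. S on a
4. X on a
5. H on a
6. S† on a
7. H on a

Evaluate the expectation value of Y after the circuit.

The observable Y averages to 1.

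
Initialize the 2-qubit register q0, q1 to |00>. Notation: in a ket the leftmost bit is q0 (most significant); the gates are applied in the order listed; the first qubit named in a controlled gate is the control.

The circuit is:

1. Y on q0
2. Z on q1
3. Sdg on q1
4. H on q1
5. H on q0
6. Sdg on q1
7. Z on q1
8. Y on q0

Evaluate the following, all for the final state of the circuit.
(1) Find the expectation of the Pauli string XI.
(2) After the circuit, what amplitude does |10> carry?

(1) The expectation value of XI is 1.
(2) |10> carries amplitude -1/2 in the final state.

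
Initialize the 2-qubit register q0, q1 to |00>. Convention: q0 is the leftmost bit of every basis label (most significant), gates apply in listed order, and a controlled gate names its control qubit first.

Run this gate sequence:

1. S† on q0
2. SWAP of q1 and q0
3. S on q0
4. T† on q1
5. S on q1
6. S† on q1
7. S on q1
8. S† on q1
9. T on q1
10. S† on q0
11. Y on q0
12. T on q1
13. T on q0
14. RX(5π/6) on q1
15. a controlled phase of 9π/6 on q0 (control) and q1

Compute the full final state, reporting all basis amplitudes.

The resulting statevector has amplitude 0 on |00>, 0 on |01>, (-sqrt(2) + sqrt(6))*exp(3*I*pi/4)/4 on |10>, (-sqrt(6) - sqrt(2))*exp(3*I*pi/4)/4 on |11>. Key observation: gates 3-10 undo each other exactly, leaving only the rest of the circuit to track.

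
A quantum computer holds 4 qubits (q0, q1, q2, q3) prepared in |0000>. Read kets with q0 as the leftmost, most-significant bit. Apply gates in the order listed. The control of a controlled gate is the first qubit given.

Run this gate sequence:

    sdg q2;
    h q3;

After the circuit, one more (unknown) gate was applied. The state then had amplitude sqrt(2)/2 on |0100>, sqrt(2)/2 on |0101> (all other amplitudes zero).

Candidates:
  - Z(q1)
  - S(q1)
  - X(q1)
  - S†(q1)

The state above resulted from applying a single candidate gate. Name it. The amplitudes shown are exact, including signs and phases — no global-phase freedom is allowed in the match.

The unique candidate consistent with the amplitudes is X(q1).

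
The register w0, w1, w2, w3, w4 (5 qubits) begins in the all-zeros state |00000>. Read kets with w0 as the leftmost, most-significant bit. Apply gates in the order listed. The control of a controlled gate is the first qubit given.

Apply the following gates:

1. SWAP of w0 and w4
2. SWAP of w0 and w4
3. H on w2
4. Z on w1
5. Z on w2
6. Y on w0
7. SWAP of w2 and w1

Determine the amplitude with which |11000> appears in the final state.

|11000> carries amplitude -sqrt(2)*I/2 in the final state. Key observation: steps 1-2 multiply out to the identity, so the circuit reduces to the remaining gates.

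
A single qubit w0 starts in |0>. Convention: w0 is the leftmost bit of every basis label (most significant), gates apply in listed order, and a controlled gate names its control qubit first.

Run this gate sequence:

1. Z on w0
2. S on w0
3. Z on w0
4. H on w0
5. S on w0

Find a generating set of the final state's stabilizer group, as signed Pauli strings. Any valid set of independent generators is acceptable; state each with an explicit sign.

One valid set of independent stabilizer generators is +Y (any independent generating set of the same group is equally correct).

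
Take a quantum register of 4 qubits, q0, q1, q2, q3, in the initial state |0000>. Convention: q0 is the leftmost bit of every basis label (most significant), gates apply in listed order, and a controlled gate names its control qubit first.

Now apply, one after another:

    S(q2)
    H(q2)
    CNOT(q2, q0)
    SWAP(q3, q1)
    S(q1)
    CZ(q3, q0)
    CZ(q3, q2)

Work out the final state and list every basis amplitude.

The final amplitudes are sqrt(2)/2 on |0000>, sqrt(2)/2 on |1010>, and 0 on every other basis state.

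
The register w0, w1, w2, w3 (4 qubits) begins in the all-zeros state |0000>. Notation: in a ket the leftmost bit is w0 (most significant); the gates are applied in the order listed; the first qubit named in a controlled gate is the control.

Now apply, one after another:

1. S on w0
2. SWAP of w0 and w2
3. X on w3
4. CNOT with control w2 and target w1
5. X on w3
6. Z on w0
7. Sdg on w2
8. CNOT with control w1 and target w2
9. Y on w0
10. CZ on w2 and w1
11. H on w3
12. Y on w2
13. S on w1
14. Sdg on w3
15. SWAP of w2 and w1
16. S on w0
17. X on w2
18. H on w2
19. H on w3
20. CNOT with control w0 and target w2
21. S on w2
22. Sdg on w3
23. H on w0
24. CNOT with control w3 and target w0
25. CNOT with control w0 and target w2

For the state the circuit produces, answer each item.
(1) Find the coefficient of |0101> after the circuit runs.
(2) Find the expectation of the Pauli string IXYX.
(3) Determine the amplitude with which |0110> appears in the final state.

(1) The amplitude on |0101> is -1/4 - I/4.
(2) In the final state, IXYX has expectation 0.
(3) The amplitude on |0110> is 1/4 - I/4.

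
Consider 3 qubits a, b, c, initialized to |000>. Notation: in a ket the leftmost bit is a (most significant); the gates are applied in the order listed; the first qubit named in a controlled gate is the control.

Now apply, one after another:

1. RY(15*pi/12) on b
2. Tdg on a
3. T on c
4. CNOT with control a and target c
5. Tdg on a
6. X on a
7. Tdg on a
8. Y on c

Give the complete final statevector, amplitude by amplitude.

The final amplitudes are -sqrt(2 - sqrt(2))*exp(I*pi/4)/2 on |101>, sqrt(sqrt(2) + 2)*exp(I*pi/4)/2 on |111>, and 0 on every other basis state.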